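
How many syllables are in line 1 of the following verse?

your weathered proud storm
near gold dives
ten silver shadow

5

Line 1: your (1), weathered (2), proud (1), storm (1) → 5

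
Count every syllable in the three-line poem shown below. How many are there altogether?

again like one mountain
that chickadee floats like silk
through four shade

16

Line 1: again(2) + like(1) + one(1) + mountain(2) = 6
Line 2: that(1) + chickadee(3) + floats(1) + like(1) + silk(1) = 7
Line 3: through(1) + four(1) + shade(1) = 3
Total: 6 + 7 + 3 = 16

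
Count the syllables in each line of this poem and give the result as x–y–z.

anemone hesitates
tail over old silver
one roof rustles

7–6–4

Line 1: "anemone hesitates": 4+3 = 7
Line 2: "tail over old silver": 1+2+1+2 = 6
Line 3: "one roof rustles": 1+1+2 = 4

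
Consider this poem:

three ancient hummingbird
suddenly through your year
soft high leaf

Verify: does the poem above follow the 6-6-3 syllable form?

Line 1: three (1), ancient (2), hummingbird (3) → 6 ✓
Line 2: suddenly (3), through (1), your (1), year (1) → 6 ✓
Line 3: soft (1), high (1), leaf (1) → 3 ✓

Yes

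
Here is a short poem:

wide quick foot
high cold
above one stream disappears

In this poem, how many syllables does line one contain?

Line one: "wide quick foot": 1+1+1 = 3

3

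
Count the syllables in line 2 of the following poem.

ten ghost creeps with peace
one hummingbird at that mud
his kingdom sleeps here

Line 2: one(1) + hummingbird(3) + at(1) + that(1) + mud(1) = 7

7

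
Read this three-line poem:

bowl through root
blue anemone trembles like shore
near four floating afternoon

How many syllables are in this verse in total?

19

Line 1: bowl(1) + through(1) + root(1) = 3
Line 2: blue(1) + anemone(4) + trembles(2) + like(1) + shore(1) = 9
Line 3: near(1) + four(1) + floating(2) + afternoon(3) = 7
Total: 3 + 9 + 7 = 19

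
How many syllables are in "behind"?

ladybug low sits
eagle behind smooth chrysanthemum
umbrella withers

"behind" has 2 syllables.

2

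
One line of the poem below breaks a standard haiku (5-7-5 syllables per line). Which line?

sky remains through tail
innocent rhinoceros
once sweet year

Line 1: sky(1) + remains(2) + through(1) + tail(1) = 5 ✓
Line 2: innocent(3) + rhinoceros(4) = 7 ✓
Line 3: once(1) + sweet(1) + year(1) = 3 (expected 5)

Line 3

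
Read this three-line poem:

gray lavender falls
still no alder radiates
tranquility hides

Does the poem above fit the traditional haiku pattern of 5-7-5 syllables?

Line 1: "gray lavender falls": 1+3+1 = 5 ✓
Line 2: "still no alder radiates": 1+1+2+3 = 7 ✓
Line 3: "tranquility hides": 4+1 = 5 ✓

Yes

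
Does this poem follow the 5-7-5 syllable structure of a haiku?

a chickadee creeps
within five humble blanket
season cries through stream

Line 1: a (1), chickadee (3), creeps (1) → 5 ✓
Line 2: within (2), five (1), humble (2), blanket (2) → 7 ✓
Line 3: season (2), cries (1), through (1), stream (1) → 5 ✓

Yes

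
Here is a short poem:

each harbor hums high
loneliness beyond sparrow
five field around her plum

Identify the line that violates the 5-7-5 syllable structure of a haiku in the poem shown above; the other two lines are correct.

Line 1: each (1), harbor (2), hums (1), high (1) → 5 ✓
Line 2: loneliness (3), beyond (2), sparrow (2) → 7 ✓
Line 3: five (1), field (1), around (2), her (1), plum (1) → 6 (expected 5)

The third line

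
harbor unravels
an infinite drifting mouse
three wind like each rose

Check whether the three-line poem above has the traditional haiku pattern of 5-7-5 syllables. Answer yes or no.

Yes

Line 1: harbor (2), unravels (3) → 5 ✓
Line 2: an (1), infinite (3), drifting (2), mouse (1) → 7 ✓
Line 3: three (1), wind (1), like (1), each (1), rose (1) → 5 ✓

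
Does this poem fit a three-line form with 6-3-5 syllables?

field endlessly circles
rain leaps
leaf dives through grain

No

Line 1: field (1), endlessly (3), circles (2) → 6 ✓
Line 2: rain (1), leaps (1) → 2 (expected 3)
Line 3: leaf (1), dives (1), through (1), grain (1) → 4 (expected 5)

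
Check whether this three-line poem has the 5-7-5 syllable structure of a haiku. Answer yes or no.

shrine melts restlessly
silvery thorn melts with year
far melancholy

Line 1: shrine (1), melts (1), restlessly (3) → 5 ✓
Line 2: silvery (3), thorn (1), melts (1), with (1), year (1) → 7 ✓
Line 3: far (1), melancholy (4) → 5 ✓

Yes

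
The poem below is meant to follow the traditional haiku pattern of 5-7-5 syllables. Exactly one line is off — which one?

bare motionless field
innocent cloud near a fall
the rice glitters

Line 1: "bare motionless field": 1+3+1 = 5 ✓
Line 2: "innocent cloud near a fall": 3+1+1+1+1 = 7 ✓
Line 3: "the rice glitters": 1+1+2 = 4 (expected 5)

Line 3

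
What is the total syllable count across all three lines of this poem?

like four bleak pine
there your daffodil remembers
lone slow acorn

16

Line 1: like(1) + four(1) + bleak(1) + pine(1) = 4
Line 2: there(1) + your(1) + daffodil(3) + remembers(3) = 8
Line 3: lone(1) + slow(1) + acorn(2) = 4
Total: 4 + 8 + 4 = 16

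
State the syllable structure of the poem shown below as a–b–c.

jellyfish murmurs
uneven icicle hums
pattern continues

Line 1: jellyfish(3) + murmurs(2) = 5
Line 2: uneven(3) + icicle(3) + hums(1) = 7
Line 3: pattern(2) + continues(3) = 5

5–7–5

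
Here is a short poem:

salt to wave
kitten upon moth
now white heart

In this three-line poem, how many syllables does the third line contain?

The third line: now (1), white (1), heart (1) → 3

3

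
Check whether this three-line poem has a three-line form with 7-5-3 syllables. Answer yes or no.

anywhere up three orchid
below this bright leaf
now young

No

Line 1: anywhere (3), up (1), three (1), orchid (2) → 7 ✓
Line 2: below (2), this (1), bright (1), leaf (1) → 5 ✓
Line 3: now (1), young (1) → 2 (expected 3)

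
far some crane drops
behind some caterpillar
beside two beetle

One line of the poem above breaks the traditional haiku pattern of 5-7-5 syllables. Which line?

The first line

Line 1: far(1) + some(1) + crane(1) + drops(1) = 4 (expected 5)
Line 2: behind(2) + some(1) + caterpillar(4) = 7 ✓
Line 3: beside(2) + two(1) + beetle(2) = 5 ✓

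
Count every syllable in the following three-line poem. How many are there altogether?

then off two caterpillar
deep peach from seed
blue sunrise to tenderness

18

Line 1: then(1) + off(1) + two(1) + caterpillar(4) = 7
Line 2: deep(1) + peach(1) + from(1) + seed(1) = 4
Line 3: blue(1) + sunrise(2) + to(1) + tenderness(3) = 7
Total: 7 + 4 + 7 = 18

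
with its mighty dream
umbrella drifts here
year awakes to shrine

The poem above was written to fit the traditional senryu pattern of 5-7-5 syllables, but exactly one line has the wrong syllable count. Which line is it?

Line 2

Line 1: "with its mighty dream": 1+1+2+1 = 5 ✓
Line 2: "umbrella drifts here": 3+1+1 = 5 (expected 7)
Line 3: "year awakes to shrine": 1+2+1+1 = 5 ✓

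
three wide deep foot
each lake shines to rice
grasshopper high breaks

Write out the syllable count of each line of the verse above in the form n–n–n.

Line 1: "three wide deep foot": 1+1+1+1 = 4
Line 2: "each lake shines to rice": 1+1+1+1+1 = 5
Line 3: "grasshopper high breaks": 3+1+1 = 5

4–5–5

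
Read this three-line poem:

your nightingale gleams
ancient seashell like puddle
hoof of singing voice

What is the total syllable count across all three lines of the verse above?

Line 1: your(1) + nightingale(3) + gleams(1) = 5
Line 2: ancient(2) + seashell(2) + like(1) + puddle(2) = 7
Line 3: hoof(1) + of(1) + singing(2) + voice(1) = 5
Total: 5 + 7 + 5 = 17

17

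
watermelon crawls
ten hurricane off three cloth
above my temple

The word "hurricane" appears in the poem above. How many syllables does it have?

3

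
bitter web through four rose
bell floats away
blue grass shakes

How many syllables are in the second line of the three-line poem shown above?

The second line: bell(1) + floats(1) + away(2) = 4

4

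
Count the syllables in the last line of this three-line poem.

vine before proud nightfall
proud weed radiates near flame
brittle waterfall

The last line: brittle(2) + waterfall(3) = 5

5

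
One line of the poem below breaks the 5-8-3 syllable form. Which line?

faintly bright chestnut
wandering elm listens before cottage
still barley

Line 2

Line 1: faintly(2) + bright(1) + chestnut(2) = 5 ✓
Line 2: wandering(3) + elm(1) + listens(2) + before(2) + cottage(2) = 10 (expected 8)
Line 3: still(1) + barley(2) = 3 ✓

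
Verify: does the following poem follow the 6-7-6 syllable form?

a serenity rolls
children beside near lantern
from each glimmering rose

Yes

Line 1: a(1) + serenity(4) + rolls(1) = 6 ✓
Line 2: children(2) + beside(2) + near(1) + lantern(2) = 7 ✓
Line 3: from(1) + each(1) + glimmering(3) + rose(1) = 6 ✓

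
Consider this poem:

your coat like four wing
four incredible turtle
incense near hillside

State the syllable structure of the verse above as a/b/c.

5/7/5

Line 1: "your coat like four wing": 1+1+1+1+1 = 5
Line 2: "four incredible turtle": 1+4+2 = 7
Line 3: "incense near hillside": 2+1+2 = 5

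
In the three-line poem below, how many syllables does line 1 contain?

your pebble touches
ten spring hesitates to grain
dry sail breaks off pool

5

Line 1: "your pebble touches": 1+2+2 = 5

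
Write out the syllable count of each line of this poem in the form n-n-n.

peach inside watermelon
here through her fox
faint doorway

7-4-3

Line 1: peach (1), inside (2), watermelon (4) → 7
Line 2: here (1), through (1), her (1), fox (1) → 4
Line 3: faint (1), doorway (2) → 3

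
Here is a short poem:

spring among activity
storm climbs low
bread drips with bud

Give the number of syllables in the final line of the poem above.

4

The final line: "bread drips with bud": 1+1+1+1 = 4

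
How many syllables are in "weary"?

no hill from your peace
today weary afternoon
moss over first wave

2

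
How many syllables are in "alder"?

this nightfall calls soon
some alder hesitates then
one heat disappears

2

"alder" has 2 syllables.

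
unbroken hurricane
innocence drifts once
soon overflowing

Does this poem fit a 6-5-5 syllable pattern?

Line 1: "unbroken hurricane": 3+3 = 6 ✓
Line 2: "innocence drifts once": 3+1+1 = 5 ✓
Line 3: "soon overflowing": 1+4 = 5 ✓

Yes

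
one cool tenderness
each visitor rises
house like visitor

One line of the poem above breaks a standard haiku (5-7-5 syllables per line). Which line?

Line 2

Line 1: one(1) + cool(1) + tenderness(3) = 5 ✓
Line 2: each(1) + visitor(3) + rises(2) = 6 (expected 7)
Line 3: house(1) + like(1) + visitor(3) = 5 ✓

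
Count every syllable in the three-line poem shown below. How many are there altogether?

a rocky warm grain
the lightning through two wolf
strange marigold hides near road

18

Line 1: a (1), rocky (2), warm (1), grain (1) → 5
Line 2: the (1), lightning (2), through (1), two (1), wolf (1) → 6
Line 3: strange (1), marigold (3), hides (1), near (1), road (1) → 7
Total: 5 + 6 + 7 = 18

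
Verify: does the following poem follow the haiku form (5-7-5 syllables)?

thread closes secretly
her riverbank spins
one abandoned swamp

No

Line 1: thread(1) + closes(2) + secretly(3) = 6 (expected 5)
Line 2: her(1) + riverbank(3) + spins(1) = 5 (expected 7)
Line 3: one(1) + abandoned(3) + swamp(1) = 5 ✓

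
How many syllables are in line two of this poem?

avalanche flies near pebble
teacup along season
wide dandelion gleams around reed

Line two: "teacup along season": 2+2+2 = 6

6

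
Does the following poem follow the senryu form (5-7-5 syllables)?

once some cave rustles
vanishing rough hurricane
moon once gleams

No

Line 1: once (1), some (1), cave (1), rustles (2) → 5 ✓
Line 2: vanishing (3), rough (1), hurricane (3) → 7 ✓
Line 3: moon (1), once (1), gleams (1) → 3 (expected 5)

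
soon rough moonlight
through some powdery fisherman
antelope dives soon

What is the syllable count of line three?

5

Line three: antelope(3) + dives(1) + soon(1) = 5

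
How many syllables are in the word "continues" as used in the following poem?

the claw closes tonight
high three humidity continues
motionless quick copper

3

"continues" has 3 syllables.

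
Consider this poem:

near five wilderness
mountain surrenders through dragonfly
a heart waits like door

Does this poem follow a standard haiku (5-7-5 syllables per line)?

Line 1: "near five wilderness": 1+1+3 = 5 ✓
Line 2: "mountain surrenders through dragonfly": 2+3+1+3 = 9 (expected 7)
Line 3: "a heart waits like door": 1+1+1+1+1 = 5 ✓

No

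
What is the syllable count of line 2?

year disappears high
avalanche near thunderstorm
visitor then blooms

7

Line 2: "avalanche near thunderstorm": 3+1+3 = 7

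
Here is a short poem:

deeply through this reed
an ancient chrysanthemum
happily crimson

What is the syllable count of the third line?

The third line: happily (3), crimson (2) → 5

5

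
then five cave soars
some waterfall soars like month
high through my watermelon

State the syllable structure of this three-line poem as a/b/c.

4/7/7

Line 1: then(1) + five(1) + cave(1) + soars(1) = 4
Line 2: some(1) + waterfall(3) + soars(1) + like(1) + month(1) = 7
Line 3: high(1) + through(1) + my(1) + watermelon(4) = 7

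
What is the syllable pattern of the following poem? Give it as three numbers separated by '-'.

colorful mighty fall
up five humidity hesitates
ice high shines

Line 1: colorful (3), mighty (2), fall (1) → 6
Line 2: up (1), five (1), humidity (4), hesitates (3) → 9
Line 3: ice (1), high (1), shines (1) → 3

6-9-3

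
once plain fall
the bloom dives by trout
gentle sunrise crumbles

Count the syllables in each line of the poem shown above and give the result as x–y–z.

3–5–6

Line 1: "once plain fall": 1+1+1 = 3
Line 2: "the bloom dives by trout": 1+1+1+1+1 = 5
Line 3: "gentle sunrise crumbles": 2+2+2 = 6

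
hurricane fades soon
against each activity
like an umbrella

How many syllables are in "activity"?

4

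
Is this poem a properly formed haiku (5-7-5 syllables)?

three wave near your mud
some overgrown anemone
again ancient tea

No

Line 1: "three wave near your mud": 1+1+1+1+1 = 5 ✓
Line 2: "some overgrown anemone": 1+3+4 = 8 (expected 7)
Line 3: "again ancient tea": 2+2+1 = 5 ✓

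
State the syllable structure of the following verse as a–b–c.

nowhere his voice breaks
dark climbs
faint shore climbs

5–2–3

Line 1: nowhere(2) + his(1) + voice(1) + breaks(1) = 5
Line 2: dark(1) + climbs(1) = 2
Line 3: faint(1) + shore(1) + climbs(1) = 3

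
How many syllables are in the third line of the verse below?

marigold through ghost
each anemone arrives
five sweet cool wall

4

The third line: five(1) + sweet(1) + cool(1) + wall(1) = 4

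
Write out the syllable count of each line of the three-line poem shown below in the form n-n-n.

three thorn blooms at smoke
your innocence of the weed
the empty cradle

Line 1: three (1), thorn (1), blooms (1), at (1), smoke (1) → 5
Line 2: your (1), innocence (3), of (1), the (1), weed (1) → 7
Line 3: the (1), empty (2), cradle (2) → 5

5-7-5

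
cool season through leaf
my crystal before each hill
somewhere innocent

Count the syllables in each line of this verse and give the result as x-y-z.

Line 1: cool (1), season (2), through (1), leaf (1) → 5
Line 2: my (1), crystal (2), before (2), each (1), hill (1) → 7
Line 3: somewhere (2), innocent (3) → 5

5-7-5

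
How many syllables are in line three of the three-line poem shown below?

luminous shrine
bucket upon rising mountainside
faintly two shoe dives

Line three: "faintly two shoe dives": 2+1+1+1 = 5

5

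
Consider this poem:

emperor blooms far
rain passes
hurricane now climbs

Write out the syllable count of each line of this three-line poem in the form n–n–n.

5–3–5

Line 1: emperor (3), blooms (1), far (1) → 5
Line 2: rain (1), passes (2) → 3
Line 3: hurricane (3), now (1), climbs (1) → 5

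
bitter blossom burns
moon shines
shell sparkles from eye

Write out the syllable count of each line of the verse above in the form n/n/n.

5/2/5

Line 1: "bitter blossom burns": 2+2+1 = 5
Line 2: "moon shines": 1+1 = 2
Line 3: "shell sparkles from eye": 1+2+1+1 = 5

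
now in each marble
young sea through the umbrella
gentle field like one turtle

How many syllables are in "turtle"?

2

"turtle" has 2 syllables.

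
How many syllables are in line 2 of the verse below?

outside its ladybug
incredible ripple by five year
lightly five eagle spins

Line 2: incredible(4) + ripple(2) + by(1) + five(1) + year(1) = 9

9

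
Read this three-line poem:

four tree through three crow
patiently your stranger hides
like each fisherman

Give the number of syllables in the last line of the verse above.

The last line: "like each fisherman": 1+1+3 = 5

5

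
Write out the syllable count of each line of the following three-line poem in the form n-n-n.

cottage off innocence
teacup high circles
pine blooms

6-5-2

Line 1: cottage(2) + off(1) + innocence(3) = 6
Line 2: teacup(2) + high(1) + circles(2) = 5
Line 3: pine(1) + blooms(1) = 2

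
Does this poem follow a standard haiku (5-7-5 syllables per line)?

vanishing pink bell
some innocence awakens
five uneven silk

Yes

Line 1: "vanishing pink bell": 3+1+1 = 5 ✓
Line 2: "some innocence awakens": 1+3+3 = 7 ✓
Line 3: "five uneven silk": 1+3+1 = 5 ✓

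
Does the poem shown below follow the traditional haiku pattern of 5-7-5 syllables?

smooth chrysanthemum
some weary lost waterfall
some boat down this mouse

Yes

Line 1: "smooth chrysanthemum": 1+4 = 5 ✓
Line 2: "some weary lost waterfall": 1+2+1+3 = 7 ✓
Line 3: "some boat down this mouse": 1+1+1+1+1 = 5 ✓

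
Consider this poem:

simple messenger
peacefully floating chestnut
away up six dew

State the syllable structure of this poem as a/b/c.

Line 1: simple (2), messenger (3) → 5
Line 2: peacefully (3), floating (2), chestnut (2) → 7
Line 3: away (2), up (1), six (1), dew (1) → 5

5/7/5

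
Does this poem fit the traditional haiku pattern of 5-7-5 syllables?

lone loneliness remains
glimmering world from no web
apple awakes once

Line 1: lone (1), loneliness (3), remains (2) → 6 (expected 5)
Line 2: glimmering (3), world (1), from (1), no (1), web (1) → 7 ✓
Line 3: apple (2), awakes (2), once (1) → 5 ✓

No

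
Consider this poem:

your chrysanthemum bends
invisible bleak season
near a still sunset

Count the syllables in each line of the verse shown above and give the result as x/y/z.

6/7/5

Line 1: your(1) + chrysanthemum(4) + bends(1) = 6
Line 2: invisible(4) + bleak(1) + season(2) = 7
Line 3: near(1) + a(1) + still(1) + sunset(2) = 5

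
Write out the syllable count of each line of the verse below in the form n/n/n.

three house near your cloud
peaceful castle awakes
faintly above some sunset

5/6/7

Line 1: three(1) + house(1) + near(1) + your(1) + cloud(1) = 5
Line 2: peaceful(2) + castle(2) + awakes(2) = 6
Line 3: faintly(2) + above(2) + some(1) + sunset(2) = 7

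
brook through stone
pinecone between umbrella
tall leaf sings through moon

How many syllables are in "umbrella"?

3

"umbrella" has 3 syllables.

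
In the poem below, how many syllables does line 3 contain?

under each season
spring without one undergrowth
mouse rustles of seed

5

Line 3: "mouse rustles of seed": 1+2+1+1 = 5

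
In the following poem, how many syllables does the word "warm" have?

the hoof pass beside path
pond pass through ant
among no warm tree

"warm" has 1 syllable.

1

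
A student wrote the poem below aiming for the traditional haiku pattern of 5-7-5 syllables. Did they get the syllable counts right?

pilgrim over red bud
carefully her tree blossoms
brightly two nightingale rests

No

Line 1: pilgrim(2) + over(2) + red(1) + bud(1) = 6 (expected 5)
Line 2: carefully(3) + her(1) + tree(1) + blossoms(2) = 7 ✓
Line 3: brightly(2) + two(1) + nightingale(3) + rests(1) = 7 (expected 5)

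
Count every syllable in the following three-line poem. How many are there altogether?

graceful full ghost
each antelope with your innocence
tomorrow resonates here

Line 1: graceful(2) + full(1) + ghost(1) = 4
Line 2: each(1) + antelope(3) + with(1) + your(1) + innocence(3) = 9
Line 3: tomorrow(3) + resonates(3) + here(1) = 7
Total: 4 + 9 + 7 = 20

20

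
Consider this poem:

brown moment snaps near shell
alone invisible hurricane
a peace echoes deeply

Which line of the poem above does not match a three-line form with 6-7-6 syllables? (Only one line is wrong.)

Line 1: "brown moment snaps near shell": 1+2+1+1+1 = 6 ✓
Line 2: "alone invisible hurricane": 2+4+3 = 9 (expected 7)
Line 3: "a peace echoes deeply": 1+1+2+2 = 6 ✓

The second line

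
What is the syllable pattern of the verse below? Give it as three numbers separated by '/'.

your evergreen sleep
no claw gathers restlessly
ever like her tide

Line 1: your(1) + evergreen(3) + sleep(1) = 5
Line 2: no(1) + claw(1) + gathers(2) + restlessly(3) = 7
Line 3: ever(2) + like(1) + her(1) + tide(1) = 5

5/7/5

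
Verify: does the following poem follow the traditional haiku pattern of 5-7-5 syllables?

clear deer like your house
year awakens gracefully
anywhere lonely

Yes

Line 1: "clear deer like your house": 1+1+1+1+1 = 5 ✓
Line 2: "year awakens gracefully": 1+3+3 = 7 ✓
Line 3: "anywhere lonely": 3+2 = 5 ✓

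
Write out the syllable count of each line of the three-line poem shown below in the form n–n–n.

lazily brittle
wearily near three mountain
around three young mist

5–7–5

Line 1: "lazily brittle": 3+2 = 5
Line 2: "wearily near three mountain": 3+1+1+2 = 7
Line 3: "around three young mist": 2+1+1+1 = 5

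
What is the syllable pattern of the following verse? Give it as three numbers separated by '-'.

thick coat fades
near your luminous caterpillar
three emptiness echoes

Line 1: "thick coat fades": 1+1+1 = 3
Line 2: "near your luminous caterpillar": 1+1+3+4 = 9
Line 3: "three emptiness echoes": 1+3+2 = 6

3-9-6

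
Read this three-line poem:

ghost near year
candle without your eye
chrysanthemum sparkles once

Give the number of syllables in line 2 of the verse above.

6

Line 2: candle (2), without (2), your (1), eye (1) → 6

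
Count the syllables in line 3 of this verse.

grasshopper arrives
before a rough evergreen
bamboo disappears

Line 3: "bamboo disappears": 2+3 = 5

5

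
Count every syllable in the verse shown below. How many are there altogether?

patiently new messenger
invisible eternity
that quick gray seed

19

Line 1: patiently(3) + new(1) + messenger(3) = 7
Line 2: invisible(4) + eternity(4) = 8
Line 3: that(1) + quick(1) + gray(1) + seed(1) = 4
Total: 7 + 8 + 4 = 19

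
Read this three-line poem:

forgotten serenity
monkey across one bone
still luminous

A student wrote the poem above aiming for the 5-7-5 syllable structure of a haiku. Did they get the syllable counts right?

No

Line 1: "forgotten serenity": 3+4 = 7 (expected 5)
Line 2: "monkey across one bone": 2+2+1+1 = 6 (expected 7)
Line 3: "still luminous": 1+3 = 4 (expected 5)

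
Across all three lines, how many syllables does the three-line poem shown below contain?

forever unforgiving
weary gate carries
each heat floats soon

Line 1: "forever unforgiving": 3+4 = 7
Line 2: "weary gate carries": 2+1+2 = 5
Line 3: "each heat floats soon": 1+1+1+1 = 4
Total: 7 + 5 + 4 = 16

16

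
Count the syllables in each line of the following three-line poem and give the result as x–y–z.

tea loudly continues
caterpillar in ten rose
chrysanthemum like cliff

Line 1: tea (1), loudly (2), continues (3) → 6
Line 2: caterpillar (4), in (1), ten (1), rose (1) → 7
Line 3: chrysanthemum (4), like (1), cliff (1) → 6

6–7–6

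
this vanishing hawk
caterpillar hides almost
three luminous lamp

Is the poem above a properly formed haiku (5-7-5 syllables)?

Yes

Line 1: "this vanishing hawk": 1+3+1 = 5 ✓
Line 2: "caterpillar hides almost": 4+1+2 = 7 ✓
Line 3: "three luminous lamp": 1+3+1 = 5 ✓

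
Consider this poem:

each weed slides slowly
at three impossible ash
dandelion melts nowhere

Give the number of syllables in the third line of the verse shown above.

7

The third line: dandelion (4), melts (1), nowhere (2) → 7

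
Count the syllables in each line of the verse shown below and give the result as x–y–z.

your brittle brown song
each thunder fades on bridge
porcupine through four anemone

5–6–9

Line 1: "your brittle brown song": 1+2+1+1 = 5
Line 2: "each thunder fades on bridge": 1+2+1+1+1 = 6
Line 3: "porcupine through four anemone": 3+1+1+4 = 9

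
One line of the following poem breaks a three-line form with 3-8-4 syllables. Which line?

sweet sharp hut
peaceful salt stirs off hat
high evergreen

Line 1: sweet (1), sharp (1), hut (1) → 3 ✓
Line 2: peaceful (2), salt (1), stirs (1), off (1), hat (1) → 6 (expected 8)
Line 3: high (1), evergreen (3) → 4 ✓

The second line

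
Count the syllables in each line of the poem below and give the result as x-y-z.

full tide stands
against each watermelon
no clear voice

3-7-3

Line 1: "full tide stands": 1+1+1 = 3
Line 2: "against each watermelon": 2+1+4 = 7
Line 3: "no clear voice": 1+1+1 = 3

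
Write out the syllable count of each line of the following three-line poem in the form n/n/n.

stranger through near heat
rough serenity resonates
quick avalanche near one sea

Line 1: stranger (2), through (1), near (1), heat (1) → 5
Line 2: rough (1), serenity (4), resonates (3) → 8
Line 3: quick (1), avalanche (3), near (1), one (1), sea (1) → 7

5/8/7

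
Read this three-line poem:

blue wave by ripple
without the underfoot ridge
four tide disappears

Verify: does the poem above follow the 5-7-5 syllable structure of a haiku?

Yes

Line 1: "blue wave by ripple": 1+1+1+2 = 5 ✓
Line 2: "without the underfoot ridge": 2+1+3+1 = 7 ✓
Line 3: "four tide disappears": 1+1+3 = 5 ✓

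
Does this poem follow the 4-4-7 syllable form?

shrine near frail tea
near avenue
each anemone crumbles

Line 1: shrine(1) + near(1) + frail(1) + tea(1) = 4 ✓
Line 2: near(1) + avenue(3) = 4 ✓
Line 3: each(1) + anemone(4) + crumbles(2) = 7 ✓

Yes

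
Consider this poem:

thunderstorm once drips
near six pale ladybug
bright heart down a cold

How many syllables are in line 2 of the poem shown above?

Line 2: near (1), six (1), pale (1), ladybug (3) → 6

6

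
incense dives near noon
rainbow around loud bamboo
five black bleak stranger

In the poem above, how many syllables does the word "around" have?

2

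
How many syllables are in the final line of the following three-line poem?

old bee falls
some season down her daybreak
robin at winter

5

The final line: robin(2) + at(1) + winter(2) = 5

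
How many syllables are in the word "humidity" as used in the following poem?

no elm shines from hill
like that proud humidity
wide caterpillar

"humidity" has 4 syllables.

4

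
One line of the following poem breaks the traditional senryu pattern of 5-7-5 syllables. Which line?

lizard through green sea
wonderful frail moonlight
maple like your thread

Line 2

Line 1: lizard (2), through (1), green (1), sea (1) → 5 ✓
Line 2: wonderful (3), frail (1), moonlight (2) → 6 (expected 7)
Line 3: maple (2), like (1), your (1), thread (1) → 5 ✓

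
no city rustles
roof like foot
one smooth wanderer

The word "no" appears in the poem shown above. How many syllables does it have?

1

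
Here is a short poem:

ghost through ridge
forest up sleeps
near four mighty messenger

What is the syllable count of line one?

Line one: ghost(1) + through(1) + ridge(1) = 3

3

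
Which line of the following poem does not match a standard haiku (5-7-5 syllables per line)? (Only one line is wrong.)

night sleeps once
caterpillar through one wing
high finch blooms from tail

Line 1: "night sleeps once": 1+1+1 = 3 (expected 5)
Line 2: "caterpillar through one wing": 4+1+1+1 = 7 ✓
Line 3: "high finch blooms from tail": 1+1+1+1+1 = 5 ✓

The first line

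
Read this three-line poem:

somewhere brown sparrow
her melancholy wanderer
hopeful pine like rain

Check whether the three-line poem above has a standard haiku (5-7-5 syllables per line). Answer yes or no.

Line 1: somewhere(2) + brown(1) + sparrow(2) = 5 ✓
Line 2: her(1) + melancholy(4) + wanderer(3) = 8 (expected 7)
Line 3: hopeful(2) + pine(1) + like(1) + rain(1) = 5 ✓

No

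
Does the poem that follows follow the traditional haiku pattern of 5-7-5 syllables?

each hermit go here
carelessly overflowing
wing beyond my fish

Line 1: each (1), hermit (2), go (1), here (1) → 5 ✓
Line 2: carelessly (3), overflowing (4) → 7 ✓
Line 3: wing (1), beyond (2), my (1), fish (1) → 5 ✓

Yes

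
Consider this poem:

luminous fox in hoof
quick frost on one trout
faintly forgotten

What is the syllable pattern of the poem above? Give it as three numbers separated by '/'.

Line 1: luminous(3) + fox(1) + in(1) + hoof(1) = 6
Line 2: quick(1) + frost(1) + on(1) + one(1) + trout(1) = 5
Line 3: faintly(2) + forgotten(3) = 5

6/5/5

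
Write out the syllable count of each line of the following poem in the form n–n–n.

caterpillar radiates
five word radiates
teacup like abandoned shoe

Line 1: caterpillar(4) + radiates(3) = 7
Line 2: five(1) + word(1) + radiates(3) = 5
Line 3: teacup(2) + like(1) + abandoned(3) + shoe(1) = 7

7–5–7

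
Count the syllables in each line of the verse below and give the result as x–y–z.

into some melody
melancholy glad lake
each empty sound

6–6–4

Line 1: into (2), some (1), melody (3) → 6
Line 2: melancholy (4), glad (1), lake (1) → 6
Line 3: each (1), empty (2), sound (1) → 4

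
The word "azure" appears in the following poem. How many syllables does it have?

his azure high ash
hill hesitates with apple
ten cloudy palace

"azure" has 2 syllables.

2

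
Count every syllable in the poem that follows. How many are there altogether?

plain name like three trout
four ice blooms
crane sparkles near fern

Line 1: "plain name like three trout": 1+1+1+1+1 = 5
Line 2: "four ice blooms": 1+1+1 = 3
Line 3: "crane sparkles near fern": 1+2+1+1 = 5
Total: 5 + 3 + 5 = 13

13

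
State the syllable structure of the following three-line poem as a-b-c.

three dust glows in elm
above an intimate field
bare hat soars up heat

Line 1: three(1) + dust(1) + glows(1) + in(1) + elm(1) = 5
Line 2: above(2) + an(1) + intimate(3) + field(1) = 7
Line 3: bare(1) + hat(1) + soars(1) + up(1) + heat(1) = 5

5-7-5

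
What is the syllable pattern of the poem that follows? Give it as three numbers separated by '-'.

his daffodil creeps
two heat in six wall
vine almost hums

5-5-4

Line 1: his(1) + daffodil(3) + creeps(1) = 5
Line 2: two(1) + heat(1) + in(1) + six(1) + wall(1) = 5
Line 3: vine(1) + almost(2) + hums(1) = 4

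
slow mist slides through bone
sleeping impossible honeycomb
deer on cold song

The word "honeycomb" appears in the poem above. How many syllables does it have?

"honeycomb" has 3 syllables.

3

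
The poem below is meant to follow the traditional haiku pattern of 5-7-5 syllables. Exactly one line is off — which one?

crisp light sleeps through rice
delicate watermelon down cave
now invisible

The second line

Line 1: "crisp light sleeps through rice": 1+1+1+1+1 = 5 ✓
Line 2: "delicate watermelon down cave": 3+4+1+1 = 9 (expected 7)
Line 3: "now invisible": 1+4 = 5 ✓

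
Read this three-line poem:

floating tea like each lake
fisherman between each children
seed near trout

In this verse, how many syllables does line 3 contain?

Line 3: "seed near trout": 1+1+1 = 3

3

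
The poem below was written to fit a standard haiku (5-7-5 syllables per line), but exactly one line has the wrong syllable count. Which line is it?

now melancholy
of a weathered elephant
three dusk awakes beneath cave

Line 1: "now melancholy": 1+4 = 5 ✓
Line 2: "of a weathered elephant": 1+1+2+3 = 7 ✓
Line 3: "three dusk awakes beneath cave": 1+1+2+2+1 = 7 (expected 5)

Line 3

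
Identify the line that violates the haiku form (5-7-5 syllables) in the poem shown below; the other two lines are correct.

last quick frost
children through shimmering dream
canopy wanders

Line 1: last(1) + quick(1) + frost(1) = 3 (expected 5)
Line 2: children(2) + through(1) + shimmering(3) + dream(1) = 7 ✓
Line 3: canopy(3) + wanders(2) = 5 ✓

Line 1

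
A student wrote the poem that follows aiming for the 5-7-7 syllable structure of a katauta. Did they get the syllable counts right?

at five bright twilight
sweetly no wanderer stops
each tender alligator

Line 1: at (1), five (1), bright (1), twilight (2) → 5 ✓
Line 2: sweetly (2), no (1), wanderer (3), stops (1) → 7 ✓
Line 3: each (1), tender (2), alligator (4) → 7 ✓

Yes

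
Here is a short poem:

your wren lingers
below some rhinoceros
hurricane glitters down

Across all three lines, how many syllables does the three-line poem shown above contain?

Line 1: your (1), wren (1), lingers (2) → 4
Line 2: below (2), some (1), rhinoceros (4) → 7
Line 3: hurricane (3), glitters (2), down (1) → 6
Total: 4 + 7 + 6 = 17

17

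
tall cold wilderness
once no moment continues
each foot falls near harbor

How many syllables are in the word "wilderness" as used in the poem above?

"wilderness" has 3 syllables.

3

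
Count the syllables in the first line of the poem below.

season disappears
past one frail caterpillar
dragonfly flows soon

The first line: season (2), disappears (3) → 5

5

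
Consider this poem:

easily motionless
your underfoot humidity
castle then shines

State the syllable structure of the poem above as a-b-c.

Line 1: easily (3), motionless (3) → 6
Line 2: your (1), underfoot (3), humidity (4) → 8
Line 3: castle (2), then (1), shines (1) → 4

6-8-4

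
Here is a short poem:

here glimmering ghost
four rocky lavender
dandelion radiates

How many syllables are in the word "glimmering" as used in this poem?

"glimmering" has 3 syllables.

3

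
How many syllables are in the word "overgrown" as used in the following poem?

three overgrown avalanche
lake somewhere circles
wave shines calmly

3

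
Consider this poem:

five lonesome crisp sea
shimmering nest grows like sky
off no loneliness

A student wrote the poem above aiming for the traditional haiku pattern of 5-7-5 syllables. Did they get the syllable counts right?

Line 1: five (1), lonesome (2), crisp (1), sea (1) → 5 ✓
Line 2: shimmering (3), nest (1), grows (1), like (1), sky (1) → 7 ✓
Line 3: off (1), no (1), loneliness (3) → 5 ✓

Yes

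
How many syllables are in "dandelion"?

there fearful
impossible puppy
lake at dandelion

4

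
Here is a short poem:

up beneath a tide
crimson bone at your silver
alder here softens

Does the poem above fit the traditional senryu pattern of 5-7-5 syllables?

Line 1: up (1), beneath (2), a (1), tide (1) → 5 ✓
Line 2: crimson (2), bone (1), at (1), your (1), silver (2) → 7 ✓
Line 3: alder (2), here (1), softens (2) → 5 ✓

Yes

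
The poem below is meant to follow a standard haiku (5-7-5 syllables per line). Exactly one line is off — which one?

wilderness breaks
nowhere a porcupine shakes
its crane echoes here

Line 1: wilderness (3), breaks (1) → 4 (expected 5)
Line 2: nowhere (2), a (1), porcupine (3), shakes (1) → 7 ✓
Line 3: its (1), crane (1), echoes (2), here (1) → 5 ✓

The first line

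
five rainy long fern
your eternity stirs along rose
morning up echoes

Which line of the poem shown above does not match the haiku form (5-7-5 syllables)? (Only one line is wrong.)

Line 1: five (1), rainy (2), long (1), fern (1) → 5 ✓
Line 2: your (1), eternity (4), stirs (1), along (2), rose (1) → 9 (expected 7)
Line 3: morning (2), up (1), echoes (2) → 5 ✓

The second line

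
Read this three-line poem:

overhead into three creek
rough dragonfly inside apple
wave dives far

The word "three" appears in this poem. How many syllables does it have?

1

"three" has 1 syllable.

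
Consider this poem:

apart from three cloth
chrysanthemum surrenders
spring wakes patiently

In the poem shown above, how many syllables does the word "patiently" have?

3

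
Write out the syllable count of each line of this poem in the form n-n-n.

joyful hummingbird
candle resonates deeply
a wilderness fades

5-7-5

Line 1: joyful (2), hummingbird (3) → 5
Line 2: candle (2), resonates (3), deeply (2) → 7
Line 3: a (1), wilderness (3), fades (1) → 5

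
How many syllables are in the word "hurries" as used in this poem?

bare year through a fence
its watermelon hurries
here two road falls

"hurries" has 2 syllables.

2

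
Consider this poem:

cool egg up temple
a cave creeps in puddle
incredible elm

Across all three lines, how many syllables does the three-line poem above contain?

16

Line 1: cool(1) + egg(1) + up(1) + temple(2) = 5
Line 2: a(1) + cave(1) + creeps(1) + in(1) + puddle(2) = 6
Line 3: incredible(4) + elm(1) = 5
Total: 5 + 6 + 5 = 16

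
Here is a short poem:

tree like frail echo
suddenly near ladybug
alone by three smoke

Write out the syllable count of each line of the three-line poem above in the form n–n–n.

Line 1: tree (1), like (1), frail (1), echo (2) → 5
Line 2: suddenly (3), near (1), ladybug (3) → 7
Line 3: alone (2), by (1), three (1), smoke (1) → 5

5–7–5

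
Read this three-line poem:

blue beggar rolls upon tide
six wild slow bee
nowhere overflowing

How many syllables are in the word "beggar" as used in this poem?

"beggar" has 2 syllables.

2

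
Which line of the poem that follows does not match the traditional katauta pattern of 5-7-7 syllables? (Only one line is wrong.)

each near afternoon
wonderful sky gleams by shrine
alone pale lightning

The third line

Line 1: each(1) + near(1) + afternoon(3) = 5 ✓
Line 2: wonderful(3) + sky(1) + gleams(1) + by(1) + shrine(1) = 7 ✓
Line 3: alone(2) + pale(1) + lightning(2) = 5 (expected 7)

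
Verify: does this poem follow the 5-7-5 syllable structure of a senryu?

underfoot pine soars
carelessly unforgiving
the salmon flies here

Yes

Line 1: underfoot (3), pine (1), soars (1) → 5 ✓
Line 2: carelessly (3), unforgiving (4) → 7 ✓
Line 3: the (1), salmon (2), flies (1), here (1) → 5 ✓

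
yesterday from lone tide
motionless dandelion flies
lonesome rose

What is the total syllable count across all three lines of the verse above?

Line 1: "yesterday from lone tide": 3+1+1+1 = 6
Line 2: "motionless dandelion flies": 3+4+1 = 8
Line 3: "lonesome rose": 2+1 = 3
Total: 6 + 8 + 3 = 17

17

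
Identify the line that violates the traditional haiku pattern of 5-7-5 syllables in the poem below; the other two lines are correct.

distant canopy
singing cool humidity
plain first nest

Line 1: distant(2) + canopy(3) = 5 ✓
Line 2: singing(2) + cool(1) + humidity(4) = 7 ✓
Line 3: plain(1) + first(1) + nest(1) = 3 (expected 5)

The third line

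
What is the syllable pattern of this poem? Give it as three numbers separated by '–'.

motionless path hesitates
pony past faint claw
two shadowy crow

7–5–5

Line 1: motionless (3), path (1), hesitates (3) → 7
Line 2: pony (2), past (1), faint (1), claw (1) → 5
Line 3: two (1), shadowy (3), crow (1) → 5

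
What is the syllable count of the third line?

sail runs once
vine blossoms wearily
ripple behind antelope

7

The third line: "ripple behind antelope": 2+2+3 = 7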